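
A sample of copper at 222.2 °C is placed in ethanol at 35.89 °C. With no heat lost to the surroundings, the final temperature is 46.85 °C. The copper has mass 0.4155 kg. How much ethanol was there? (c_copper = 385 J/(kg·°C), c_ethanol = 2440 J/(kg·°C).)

m ≈ 1.05 kg

|Q_copper| = |Q_ethanol|:
0.4155·385·(222.2 − 46.85) = m·2440·(46.85 − 35.89)
26742 m = 28050  ⇒  m ≈ 1.049 kg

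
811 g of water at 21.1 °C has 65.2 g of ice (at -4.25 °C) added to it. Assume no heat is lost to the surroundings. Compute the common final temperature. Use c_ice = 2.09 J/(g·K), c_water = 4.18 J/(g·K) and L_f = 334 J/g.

Net heat exchanged in the isolated system is zero:
ice -4.25→0 °C: 65.2·2.09·4.25 = 579.14; melt ice: 65.2·334 = 21777; warm the meltwater: 272.54 T; water: 3390(T − 21.1)
3662.5 T = 71529 − 22356 = 49173
T ≈ 13.43 °C (positive, so assuming full melt was valid).

T_f ≈ 13.4 °C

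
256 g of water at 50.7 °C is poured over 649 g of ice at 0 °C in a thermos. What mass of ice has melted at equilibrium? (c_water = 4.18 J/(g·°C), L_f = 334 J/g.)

Heat available from the water dropping to 0 °C: 256×4.18×50.7 = 54253 J.
Melting all 649 g of ice would need 649×334 = 216766 J.
That's not enough to melt it all — equilibrium is at 0 °C with ice remaining.
m_melt = 54253 / L_f = 162.4 g.

m_melted ≈ 162 g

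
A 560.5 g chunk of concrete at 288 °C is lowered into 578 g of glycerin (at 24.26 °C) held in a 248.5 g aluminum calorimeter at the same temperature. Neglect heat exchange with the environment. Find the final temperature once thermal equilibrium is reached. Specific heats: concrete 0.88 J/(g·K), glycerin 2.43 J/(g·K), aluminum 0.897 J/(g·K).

T_f is the heat-capacity-weighted average of the initial temperatures:
T_f = (493.24×288 + 1404.5×24.26 + 222.9×24.26) / (493.24 + 1404.5 + 222.9)
    = 181535 / 2120.7 ≈ 85.60 °C

T_f ≈ 85.6 °C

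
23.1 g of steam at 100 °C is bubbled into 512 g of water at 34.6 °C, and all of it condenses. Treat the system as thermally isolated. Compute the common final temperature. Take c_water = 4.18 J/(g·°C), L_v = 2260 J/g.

T_f ≈ 60.8 °C

Sum of m c ΔT and latent-heat terms is zero:
condense steam: −23.1·2260 = −52206; condensate cools 100→T: 23.1·4.18·(T − 100) = 96.56(T − 100); water warms: 512·4.18·(T − 34.6) = 2140.2(T − 34.6)
2236.7 T = 52206 + 9655.8 + 74050 = 135911
T ≈ 60.76 °C — below 100 °C, confirming all the steam condensed.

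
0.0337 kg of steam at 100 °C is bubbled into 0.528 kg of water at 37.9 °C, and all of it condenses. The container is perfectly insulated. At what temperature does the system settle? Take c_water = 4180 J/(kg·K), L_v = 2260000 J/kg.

Taking heat into each body as positive, Σ m c ΔT = 0:
condense steam: −0.0337×2260000 = −76162
  condensate cools 100→T: 0.0337×4180×(T − 100) = 140.87(T − 100)
  water warms: 0.528×4180×(T − 37.9) = 2207(T − 37.9)
2347.9 T = 76162 + 14087 + 83647 = 173895
T ≈ 74.06 °C — below 100 °C, confirming all the steam condensed.

T_f ≈ 74.1 °C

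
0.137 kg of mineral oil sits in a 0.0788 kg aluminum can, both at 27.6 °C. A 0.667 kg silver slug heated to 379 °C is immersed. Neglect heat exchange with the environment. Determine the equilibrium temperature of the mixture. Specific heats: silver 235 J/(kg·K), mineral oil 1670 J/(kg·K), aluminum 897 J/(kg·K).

T_f ≈ 148.3 °C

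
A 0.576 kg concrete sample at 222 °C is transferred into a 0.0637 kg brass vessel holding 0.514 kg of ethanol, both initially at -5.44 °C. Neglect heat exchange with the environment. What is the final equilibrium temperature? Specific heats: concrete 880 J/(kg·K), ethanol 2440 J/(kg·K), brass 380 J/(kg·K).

Net heat exchanged in the isolated system is zero:
0.576×880×(T − 222) + 0.514×2440×(T − (-5.44)) + 0.0637×380×(T − (-5.44)) = 0
1785.2 T = 105573
T = 105573/1785.2 ≈ 59.14 °C

T_f ≈ 59.1 °C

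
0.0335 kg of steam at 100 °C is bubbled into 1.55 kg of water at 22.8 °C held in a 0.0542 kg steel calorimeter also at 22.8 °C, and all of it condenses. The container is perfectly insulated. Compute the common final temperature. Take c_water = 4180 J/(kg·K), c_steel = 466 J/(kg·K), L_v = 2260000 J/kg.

T_f ≈ 35.8 °C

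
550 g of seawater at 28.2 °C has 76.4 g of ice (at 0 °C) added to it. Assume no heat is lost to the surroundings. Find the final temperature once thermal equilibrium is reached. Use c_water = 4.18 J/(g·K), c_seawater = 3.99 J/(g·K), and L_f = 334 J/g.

Energy conservation, ΣQ = 0:
melt ice: 76.4·334 = 25518; meltwater 0→T: 76.4·4.18·T = 319.35 T; seawater: 2194.5(T − 28.2)
2513.9 T = 61885 − 25518 = 36367
T ≈ 14.47 °C — above 0 °C, consistent with complete melting.

T_f ≈ 14.5 °C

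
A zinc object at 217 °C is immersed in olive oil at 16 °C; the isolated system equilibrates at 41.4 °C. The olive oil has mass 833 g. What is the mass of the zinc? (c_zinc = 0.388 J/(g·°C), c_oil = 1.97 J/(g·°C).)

Heat gained plus heat lost sum to zero:
m·0.388·(41.4 − 217) + 833·1.97·(41.4 − 16) = 0
-68.13 m = -41682
m = -41682/-68.13 ≈ 611.8 g

m ≈ 612 g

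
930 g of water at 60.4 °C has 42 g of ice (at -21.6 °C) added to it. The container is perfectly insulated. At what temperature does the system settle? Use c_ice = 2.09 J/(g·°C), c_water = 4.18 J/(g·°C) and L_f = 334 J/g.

Energy balance with sensible and latent terms:
warm ice to 0 °C: 42×2.09×(0 − (-21.6)) = 1896; fusion: m_ice L_f = 42×334 = 14028; warm the meltwater: 175.56 T; water cools: 930×4.18×(T − 60.4) = 3887.4(T − 60.4)
4063 T = 234799 − 15924 = 218875
T ≈ 53.87 °C. Since T > 0 °C, the all-ice-melts assumption holds.

T_f ≈ 53.9 °C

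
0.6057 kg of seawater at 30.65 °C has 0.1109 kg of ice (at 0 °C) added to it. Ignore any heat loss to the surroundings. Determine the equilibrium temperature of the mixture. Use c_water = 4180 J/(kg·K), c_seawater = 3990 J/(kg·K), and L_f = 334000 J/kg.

T_f ≈ 12.9 °C

Conservation of energy gives ΣQ = 0:
latent heat to melt: 0.1109×334000 = 37041
  meltwater 0→T: 0.1109×4180×T = 463.56 T
  seawater cools: 0.6057×3990×(T − 30.65) = 2416.7(T − 30.65)
2880.3 T = 74073 − 37041 = 37033
T ≈ 12.86 °C (positive, so assuming full melt was valid).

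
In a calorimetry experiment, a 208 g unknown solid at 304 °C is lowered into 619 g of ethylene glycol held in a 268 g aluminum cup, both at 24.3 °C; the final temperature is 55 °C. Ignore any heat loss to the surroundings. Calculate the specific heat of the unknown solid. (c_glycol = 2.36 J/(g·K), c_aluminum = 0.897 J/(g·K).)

c ≈ 1.01 J/(g·K)

Conservation of energy gives ΣQ = 0:
208×c×(55 − 304) + 619×2.36×(55 − 24.3) + 268×0.897×(55 − 24.3) = 0
-51792 c = -52228
c = -52228/-51792 ≈ 1.008 J/(g·K)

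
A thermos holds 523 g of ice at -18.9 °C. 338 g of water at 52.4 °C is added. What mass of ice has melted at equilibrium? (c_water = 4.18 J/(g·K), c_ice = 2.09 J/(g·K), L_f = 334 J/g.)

Cooling the water to 0 °C releases 338·4.18·52.4 = 74033 J.
Of that, 523·2.09·18.9 = 20659 J goes to bring the ice to 0 °C, leaving 53374 J.
Melting all 523 g of ice would need 523·334 = 174682 J.
53374 J < 174682 J, so only part of the ice melts and the system sits at 0 °C.
Mass melted = 53374/334 ≈ 159.8 g.

m_melted ≈ 160 g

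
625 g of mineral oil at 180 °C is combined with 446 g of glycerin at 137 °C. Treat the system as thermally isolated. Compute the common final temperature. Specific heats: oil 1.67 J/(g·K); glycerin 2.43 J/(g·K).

Heat gained plus heat lost sum to zero:
625*1.67*(T − 180) + 446*2.43*(T − 137) = 0
(1043.8 + 1083.8) T = 1043.8*180 + 1083.8*137
T ≈ 158.10 °C

T_f ≈ 158.1 °C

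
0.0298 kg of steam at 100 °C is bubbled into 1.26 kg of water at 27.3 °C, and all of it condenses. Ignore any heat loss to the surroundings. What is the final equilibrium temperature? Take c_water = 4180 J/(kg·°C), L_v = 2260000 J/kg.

T_f ≈ 41.5 °C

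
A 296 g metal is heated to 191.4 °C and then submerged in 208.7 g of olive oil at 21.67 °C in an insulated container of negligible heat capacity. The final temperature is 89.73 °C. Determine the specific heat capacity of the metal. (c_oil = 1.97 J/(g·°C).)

c ≈ 0.93 J/(g·°C)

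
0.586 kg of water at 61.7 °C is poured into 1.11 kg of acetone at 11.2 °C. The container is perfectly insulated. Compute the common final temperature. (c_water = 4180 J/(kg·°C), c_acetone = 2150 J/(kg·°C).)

T_f ≈ 36.8 °C

Energy conservation, ΣQ = 0:
0.586*4180*(T − 61.7) + 1.11*2150*(T − 11.2) = 0
2449.5(T − 61.7) + 2386.5(T − 11.2) = 0
4836 T = 177862
T = 177862/4836 ≈ 36.78 °C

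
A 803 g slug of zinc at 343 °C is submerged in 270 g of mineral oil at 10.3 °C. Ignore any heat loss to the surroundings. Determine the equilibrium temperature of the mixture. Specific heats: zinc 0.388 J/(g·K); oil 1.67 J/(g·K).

T_f ≈ 146.3 °C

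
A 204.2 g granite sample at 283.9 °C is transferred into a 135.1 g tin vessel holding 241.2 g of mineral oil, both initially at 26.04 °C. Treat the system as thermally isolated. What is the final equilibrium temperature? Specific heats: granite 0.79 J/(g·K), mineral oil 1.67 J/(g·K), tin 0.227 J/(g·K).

T_f ≈ 96.0 °C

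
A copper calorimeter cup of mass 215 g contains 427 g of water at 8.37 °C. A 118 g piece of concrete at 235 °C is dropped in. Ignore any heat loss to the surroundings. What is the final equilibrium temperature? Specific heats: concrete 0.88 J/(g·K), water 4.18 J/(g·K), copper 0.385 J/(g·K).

Heat gained plus heat lost sum to zero:
118·0.88·(T − 235) + 427·4.18·(T − 8.37) + 215·0.385·(T − 8.37) = 0
103.84(T − 235) + 1784.9(T − 8.37) + 82.78(T − 8.37) = 0
(103.84 + 1784.9 + 82.78) T = 103.84·235 + 1784.9·8.37 + 82.78·8.37
T ≈ 20.31 °C

T_f ≈ 20.3 °C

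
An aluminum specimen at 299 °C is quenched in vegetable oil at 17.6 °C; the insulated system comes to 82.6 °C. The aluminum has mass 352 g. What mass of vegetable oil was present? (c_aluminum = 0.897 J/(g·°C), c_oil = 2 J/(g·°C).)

m ≈ 526 g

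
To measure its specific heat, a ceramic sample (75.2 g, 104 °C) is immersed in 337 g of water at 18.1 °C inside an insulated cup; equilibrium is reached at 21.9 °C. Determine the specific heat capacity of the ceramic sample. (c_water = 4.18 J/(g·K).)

Heat gained plus heat lost sum to zero:
75.2×c×(21.9 − 104) + 337×4.18×(21.9 − 18.1) = 0
-6173.9 c = -5352.9
c = -5352.9/-6173.9 ≈ 0.867 J/(g·K)

c ≈ 0.867 J/(g·K)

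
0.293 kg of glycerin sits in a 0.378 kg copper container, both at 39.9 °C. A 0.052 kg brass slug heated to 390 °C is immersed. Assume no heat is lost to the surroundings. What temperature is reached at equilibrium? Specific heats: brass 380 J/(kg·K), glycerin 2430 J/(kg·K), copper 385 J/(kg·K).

T_f = Σ m_i c_i T_i / Σ m_i c_i:
T_f = (19.76×390 + 711.99×39.9 + 145.53×39.9) / (19.76 + 711.99 + 145.53)
    = 41921 / 877.28 ≈ 47.79 °C

T_f ≈ 47.8 °C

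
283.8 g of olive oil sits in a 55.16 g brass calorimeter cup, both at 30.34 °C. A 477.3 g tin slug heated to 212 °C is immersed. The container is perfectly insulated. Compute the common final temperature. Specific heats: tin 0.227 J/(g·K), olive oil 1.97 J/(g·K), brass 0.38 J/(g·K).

Heat gained plus heat lost sum to zero:
477.3·0.227·(T − 212) + 283.8·1.97·(T − 30.34) + 55.16·0.38·(T − 30.34) = 0
108.35(T − 212) + 559.09(T − 30.34) + 20.96(T − 30.34) = 0
(108.35 + 559.09 + 20.96) T = 108.35·212 + 559.09·30.34 + 20.96·30.34
T ≈ 58.93 °C

T_f ≈ 58.9 °C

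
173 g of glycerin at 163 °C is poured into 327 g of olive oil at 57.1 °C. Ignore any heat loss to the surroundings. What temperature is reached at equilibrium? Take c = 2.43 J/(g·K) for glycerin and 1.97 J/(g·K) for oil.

T_f ≈ 98.9 °C

|Q_glycerin| = |Q_oil|:
173×2.43×(163 − T) = 327×1.97×(T − 57.1)
420.39(163 − T) = 644.19(T − 57.1)
1064.6 T = 105307  ⇒  T ≈ 98.92 °C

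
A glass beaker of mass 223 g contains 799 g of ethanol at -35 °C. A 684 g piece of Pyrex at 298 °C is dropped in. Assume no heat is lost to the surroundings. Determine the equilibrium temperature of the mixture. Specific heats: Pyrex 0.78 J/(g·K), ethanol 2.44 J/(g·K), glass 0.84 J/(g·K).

Energy conservation, ΣQ = 0:
684*0.78*(T − 298) + 799*2.44*(T − (-35)) + 223*0.84*(T − (-35)) = 0
533.52(T − 298) + 1949.6(T − (-35)) + 187.32(T − (-35)) = 0
(533.52 + 1949.6 + 187.32) T = 533.52*298 + 1949.6*(-35) + 187.32*(-35)
T = 84198/2670.4 ≈ 31.53 °C

T_f ≈ 31.5 °C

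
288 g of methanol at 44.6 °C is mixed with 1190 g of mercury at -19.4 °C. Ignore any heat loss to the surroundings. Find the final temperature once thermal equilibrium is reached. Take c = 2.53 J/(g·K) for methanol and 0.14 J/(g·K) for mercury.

T_f ≈ 32.7 °C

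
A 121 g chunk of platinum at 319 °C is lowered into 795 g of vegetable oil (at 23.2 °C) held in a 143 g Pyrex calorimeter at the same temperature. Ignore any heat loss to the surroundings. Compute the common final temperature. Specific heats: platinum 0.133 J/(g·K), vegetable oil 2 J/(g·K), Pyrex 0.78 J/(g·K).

T_f ≈ 26.0 °C

With ΣQ=0 the equilibrium temperature is the m·c-weighted mean:
T_f = (16.09·319 + 1590·23.2 + 111.54·23.2) / (16.09 + 1590 + 111.54)
    = 44609 / 1717.6 ≈ 25.97 °C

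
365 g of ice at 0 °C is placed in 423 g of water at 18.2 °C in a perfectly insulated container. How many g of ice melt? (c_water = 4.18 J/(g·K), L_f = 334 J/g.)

Water can give up m c ΔT = 423·4.18·18.2 = 32180 J before reaching 0 °C.
Fully melting the ice requires m_ice L_f = 365·334 = 121910 J.
Since 32180 < 121910 J, not all the ice melts; equilibrium is at 0 °C.
m_melted·334 = 32180  ⇒  m_melted ≈ 96.35 g.

m_melted ≈ 96.3 g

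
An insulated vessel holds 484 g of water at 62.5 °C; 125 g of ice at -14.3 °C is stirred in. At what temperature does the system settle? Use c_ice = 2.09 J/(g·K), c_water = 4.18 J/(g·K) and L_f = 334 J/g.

Let T be the final temperature. ΣQ_i = 0:
warm ice to 0 °C: 125×2.09×(0 − (-14.3)) = 3735.9
  melt ice: 125×334 = 41750
  meltwater 0→T: 125×4.18×T = 522.5 T
  water: 2023.1(T − 62.5)
2545.6 T = 126445 − 45486 = 80959
T ≈ 31.80 °C — above 0 °C, consistent with complete melting.

T_f ≈ 31.8 °C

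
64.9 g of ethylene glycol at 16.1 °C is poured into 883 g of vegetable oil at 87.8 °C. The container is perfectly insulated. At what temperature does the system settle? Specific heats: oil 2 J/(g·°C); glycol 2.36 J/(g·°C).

Energy conservation, ΣQ = 0:
883·2·(T − 87.8) + 64.9·2.36·(T − 16.1) = 0
1919.2 T = 157521
T = 157521/1919.2 ≈ 82.08 °C

T_f ≈ 82.1 °C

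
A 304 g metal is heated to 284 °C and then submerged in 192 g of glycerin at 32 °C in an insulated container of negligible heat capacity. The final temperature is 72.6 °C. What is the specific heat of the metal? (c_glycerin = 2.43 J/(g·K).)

c ≈ 0.295 J/(g·K)

Taking heat into each body as positive, Σ m c ΔT = 0:
304·c·(72.6 − 284) + 192·2.43·(72.6 − 32) = 0
-64266 c = -18942
c = -18942/-64266 ≈ 0.2948 J/(g·K)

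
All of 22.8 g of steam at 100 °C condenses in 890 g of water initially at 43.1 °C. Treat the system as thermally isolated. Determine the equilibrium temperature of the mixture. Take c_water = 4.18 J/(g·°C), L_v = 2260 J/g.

T_f ≈ 58.0 °C

Energy conservation, ΣQ = 0:
condense steam: −22.8×2260 = −51528
  condensed water 100 °C→T: 95.3(T − 100)
  water warms: 890×4.18×(T − 43.1) = 3720.2(T − 43.1)
3815.5 T = 51528 + 9530.4 + 160341 = 221399
T ≈ 58.03 °C — below 100 °C, confirming all the steam condensed.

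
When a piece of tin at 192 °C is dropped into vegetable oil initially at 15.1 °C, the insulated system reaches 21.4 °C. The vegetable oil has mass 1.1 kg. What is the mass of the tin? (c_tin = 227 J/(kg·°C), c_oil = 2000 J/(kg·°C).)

m ≈ 0.358 kg

|Q_tin| = |Q_oil|:
m·227·(192 − 21.4) = 1.1·2000·(21.4 − 15.1)
38726 m = 13860  ⇒  m ≈ 0.3579 kg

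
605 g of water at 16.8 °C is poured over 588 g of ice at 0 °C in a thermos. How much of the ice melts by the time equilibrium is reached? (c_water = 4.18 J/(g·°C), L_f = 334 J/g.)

m_melted ≈ 127 g

Heat available from the water dropping to 0 °C: 605·4.18·16.8 = 42486 J.
Melting all 588 g of ice would need 588·334 = 196392 J.
42486 J < 196392 J, so only part of the ice melts and the system sits at 0 °C.
m_melted·334 = 42486  ⇒  m_melted ≈ 127.2 g.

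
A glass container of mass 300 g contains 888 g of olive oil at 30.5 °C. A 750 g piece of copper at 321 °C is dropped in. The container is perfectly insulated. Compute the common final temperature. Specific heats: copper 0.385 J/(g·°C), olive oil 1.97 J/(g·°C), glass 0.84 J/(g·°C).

Conservation of energy gives ΣQ = 0:
750·0.385·(T − 321) + 888·1.97·(T − 30.5) + 300·0.84·(T − 30.5) = 0
288.75(T − 321) + 1749.4(T − 30.5) + 252(T − 30.5) = 0
2290.1 T = 153730
T = 153730/2290.1 ≈ 67.13 °C

T_f ≈ 67.1 °C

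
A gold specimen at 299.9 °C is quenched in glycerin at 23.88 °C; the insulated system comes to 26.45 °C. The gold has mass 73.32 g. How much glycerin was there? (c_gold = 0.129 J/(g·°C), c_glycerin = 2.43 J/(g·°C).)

Let T be the final temperature. ΣQ_i = 0:
73.32×0.129×(26.45 − 299.9) + m×2.43×(26.45 − 23.88) = 0
6.245 m = 2586.4
m = 2586.4/6.245 ≈ 414.1 g

m ≈ 414 g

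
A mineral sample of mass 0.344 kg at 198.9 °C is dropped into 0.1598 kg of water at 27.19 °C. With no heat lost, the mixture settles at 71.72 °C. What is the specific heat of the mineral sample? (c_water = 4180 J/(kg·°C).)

Taking heat into each body as positive, Σ m c ΔT = 0:
0.344×c×(71.72 − 198.9) + 0.1598×4180×(71.72 − 27.19) = 0
-43.75 c = -29744
c = -29744/-43.75 ≈ 679.9 J/(kg·°C)

c ≈ 680 J/(kg·°C)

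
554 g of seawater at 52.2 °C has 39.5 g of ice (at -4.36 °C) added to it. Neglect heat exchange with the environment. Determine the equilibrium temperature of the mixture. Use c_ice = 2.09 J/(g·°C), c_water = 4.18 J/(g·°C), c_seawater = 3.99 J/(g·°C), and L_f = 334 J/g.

Taking heat into each body as positive, Σ m c ΔT = 0:
warm ice to 0 °C: 39.5·2.09·(0 − (-4.36)) = 359.94
  latent heat to melt: 39.5·334 = 13193
  meltwater 0→T: 39.5·4.18·T = 165.11 T
  seawater cools: 554·3.99·(T − 52.2) = 2210.5(T − 52.2)
2375.6 T = 115386 − 13553 = 101833
T ≈ 42.87 °C — above 0 °C, consistent with complete melting.

T_f ≈ 42.9 °C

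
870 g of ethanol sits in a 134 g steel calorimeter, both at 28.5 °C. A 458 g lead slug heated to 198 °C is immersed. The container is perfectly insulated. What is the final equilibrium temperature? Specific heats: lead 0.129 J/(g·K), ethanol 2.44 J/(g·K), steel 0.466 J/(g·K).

Energy conservation, ΣQ = 0:
458·0.129·(T − 198) + 870·2.44·(T − 28.5) + 134·0.466·(T − 28.5) = 0
59.08(T − 198) + 2122.8(T − 28.5) + 62.44(T − 28.5) = 0
2244.3 T = 73978
T = 73978 / 2244.3 = 33 °C

T_f ≈ 33.0 °C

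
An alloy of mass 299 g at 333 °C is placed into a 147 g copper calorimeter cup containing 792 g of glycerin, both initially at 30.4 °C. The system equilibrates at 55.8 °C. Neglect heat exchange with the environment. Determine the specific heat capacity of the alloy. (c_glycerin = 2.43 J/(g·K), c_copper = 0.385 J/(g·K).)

Net heat exchanged in the isolated system is zero:
299·c·(55.8 − 333) + 792·2.43·(55.8 − 30.4) + 147·0.385·(55.8 − 30.4) = 0
-82883 c = -50321
c = -50321/-82883 ≈ 0.6071 J/(g·K)

c ≈ 0.607 J/(g·K)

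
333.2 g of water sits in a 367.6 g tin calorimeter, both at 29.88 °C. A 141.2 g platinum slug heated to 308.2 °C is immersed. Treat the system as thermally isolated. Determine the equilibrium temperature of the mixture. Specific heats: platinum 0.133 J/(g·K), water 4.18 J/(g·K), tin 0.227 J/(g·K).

Setting the total heat transfer to zero:
141.2×0.133×(T − 308.2) + 333.2×4.18×(T − 29.88) + 367.6×0.227×(T − 29.88) = 0
18.78(T − 308.2) + 1392.8(T − 29.88) + 83.45(T − 29.88) = 0
(18.78 + 1392.8 + 83.45) T = 18.78×308.2 + 1392.8×29.88 + 83.45×29.88
T = 49897 / 1495 = 33.4 °C

T_f ≈ 33.4 °C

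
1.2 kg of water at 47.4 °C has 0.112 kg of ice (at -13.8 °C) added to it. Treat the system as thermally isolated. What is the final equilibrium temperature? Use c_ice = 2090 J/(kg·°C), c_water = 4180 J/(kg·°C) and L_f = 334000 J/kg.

T_f ≈ 35.9 °C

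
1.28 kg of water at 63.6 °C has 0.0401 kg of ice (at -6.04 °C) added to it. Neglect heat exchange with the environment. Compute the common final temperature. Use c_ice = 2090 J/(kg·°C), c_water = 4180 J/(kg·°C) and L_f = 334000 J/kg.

T_f ≈ 59.1 °C

Let T be the final temperature. ΣQ_i = 0:
warm ice to 0 °C: 0.0401×2090×(0 − (-6.04)) = 506.21
  latent heat to melt: 0.0401×334000 = 13393
  meltwater 0→T: 0.0401×4180×T = 167.62 T
  water cools: 1.28×4180×(T − 63.6) = 5350.4(T − 63.6)
5518 T = 340285 − 13900 = 326386
T ≈ 59.15 °C — above 0 °C, consistent with complete melting.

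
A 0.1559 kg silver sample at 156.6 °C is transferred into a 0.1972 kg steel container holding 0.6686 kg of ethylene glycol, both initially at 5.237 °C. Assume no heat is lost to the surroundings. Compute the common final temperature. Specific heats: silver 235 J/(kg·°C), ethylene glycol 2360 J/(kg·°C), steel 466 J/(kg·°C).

Setting the total heat transfer to zero:
0.1559*235*(T − 156.6) + 0.6686*2360*(T − 5.237) + 0.1972*466*(T − 5.237) = 0
1706.4 T = 14482
T ≈ 8.49 °C

T_f ≈ 8.5 °C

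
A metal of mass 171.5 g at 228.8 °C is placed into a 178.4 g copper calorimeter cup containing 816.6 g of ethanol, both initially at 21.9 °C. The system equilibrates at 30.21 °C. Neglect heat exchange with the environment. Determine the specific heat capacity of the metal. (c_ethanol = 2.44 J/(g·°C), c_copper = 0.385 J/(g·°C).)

c ≈ 0.503 J/(g·°C)

Net heat exchanged in the isolated system is zero:
171.5×c×(30.21 − 228.8) + 816.6×2.44×(30.21 − 21.9) + 178.4×0.385×(30.21 − 21.9) = 0
-34058 c = -17128
c = -17128/-34058 ≈ 0.5029 J/(g·°C)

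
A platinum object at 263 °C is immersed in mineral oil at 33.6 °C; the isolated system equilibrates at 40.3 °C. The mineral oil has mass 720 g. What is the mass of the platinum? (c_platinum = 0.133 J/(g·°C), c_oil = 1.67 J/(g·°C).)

m ≈ 272 g

Let T be the final temperature. ΣQ_i = 0:
m×0.133×(40.3 − 263) + 720×1.67×(40.3 − 33.6) = 0
-29.62 m = -8056.1
m = -8056.1/-29.62 ≈ 272 g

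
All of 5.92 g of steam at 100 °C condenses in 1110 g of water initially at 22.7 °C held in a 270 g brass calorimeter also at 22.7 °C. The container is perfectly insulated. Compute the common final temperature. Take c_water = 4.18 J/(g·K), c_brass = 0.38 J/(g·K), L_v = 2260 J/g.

Energy conservation, ΣQ = 0:
steam→water at 100 °C releases m L_v = 5.92·2260 = 13379
  condensate cools 100→T: 5.92·4.18·(T − 100) = 24.75(T − 100)
  original water: 4639.8(T − 22.7)
  brass cup: 270·0.38·(T − 22.7) = 102.6(T − 22.7)
4767.1 T = 13379 + 2474.6 + 107652 = 123506
T ≈ 25.91 °C, under the boiling point, so the assumption holds.

T_f ≈ 25.9 °C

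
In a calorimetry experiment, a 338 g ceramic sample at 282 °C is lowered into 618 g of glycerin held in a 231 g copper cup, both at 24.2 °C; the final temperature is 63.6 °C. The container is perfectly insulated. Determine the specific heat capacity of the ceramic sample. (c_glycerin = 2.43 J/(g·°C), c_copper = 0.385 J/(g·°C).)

Net heat exchanged in the isolated system is zero:
338·c·(63.6 − 282) + 618·2.43·(63.6 − 24.2) + 231·0.385·(63.6 − 24.2) = 0
-73819 c = -62673
c = -62673/-73819 ≈ 0.849 J/(g·°C)

c ≈ 0.849 J/(g·°C)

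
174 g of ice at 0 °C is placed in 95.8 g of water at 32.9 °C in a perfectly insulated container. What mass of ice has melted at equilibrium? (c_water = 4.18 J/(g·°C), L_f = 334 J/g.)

m_melted ≈ 39.4 g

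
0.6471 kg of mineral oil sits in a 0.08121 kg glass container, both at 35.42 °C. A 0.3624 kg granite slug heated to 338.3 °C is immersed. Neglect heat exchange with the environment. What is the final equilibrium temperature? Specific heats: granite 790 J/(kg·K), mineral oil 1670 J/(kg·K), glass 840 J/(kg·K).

Setting the total heat transfer to zero:
0.3624×790×(T − 338.3) + 0.6471×1670×(T − 35.42) + 0.08121×840×(T − 35.42) = 0
286.3(T − 338.3) + 1080.7(T − 35.42) + 68.22(T − 35.42) = 0
1435.2 T = 137547
T ≈ 95.84 °C

T_f ≈ 95.8 °C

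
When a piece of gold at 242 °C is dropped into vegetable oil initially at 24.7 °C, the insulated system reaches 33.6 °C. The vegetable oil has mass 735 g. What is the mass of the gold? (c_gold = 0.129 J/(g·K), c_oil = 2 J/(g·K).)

m ≈ 487 g

Heat lost by the gold = heat gained by the oil:
m·0.129·(242 − 33.6) = 735·2·(33.6 − 24.7)
26.88 m = 13083  ⇒  m ≈ 486.7 g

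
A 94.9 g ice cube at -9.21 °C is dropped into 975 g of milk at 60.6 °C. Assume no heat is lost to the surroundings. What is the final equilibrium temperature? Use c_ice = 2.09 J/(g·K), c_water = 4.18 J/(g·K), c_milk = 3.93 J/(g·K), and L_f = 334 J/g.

T_f ≈ 47.0 °C

Net heat exchanged in the isolated system is zero:
warm ice to 0 °C: 94.9×2.09×(0 − (-9.21)) = 1826.7
  latent heat to melt: 94.9×334 = 31697
  meltwater 0→T: 94.9×4.18×T = 396.68 T
  milk cools: 975×3.93×(T − 60.6) = 3831.8(T − 60.6)
4228.4 T = 232204 − 33523 = 198681
T ≈ 46.99 °C — above 0 °C, consistent with complete melting.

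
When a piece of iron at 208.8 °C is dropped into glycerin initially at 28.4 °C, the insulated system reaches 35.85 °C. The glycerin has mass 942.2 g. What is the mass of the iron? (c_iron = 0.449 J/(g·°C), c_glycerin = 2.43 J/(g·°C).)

Heat lost by the iron = heat gained by the glycerin:
m·0.449·(208.8 − 35.85) = 942.2·2.43·(35.85 − 28.4)
77.65 m = 17057  ⇒  m ≈ 219.7 g

m ≈ 220 g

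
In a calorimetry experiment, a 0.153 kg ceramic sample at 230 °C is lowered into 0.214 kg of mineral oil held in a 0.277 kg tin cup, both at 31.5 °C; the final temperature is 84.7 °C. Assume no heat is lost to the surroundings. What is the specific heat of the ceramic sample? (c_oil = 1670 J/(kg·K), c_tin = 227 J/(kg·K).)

c ≈ 1010 J/(kg·K)

Let T be the final temperature. ΣQ_i = 0:
0.153·c·(84.7 − 230) + 0.214·1670·(84.7 − 31.5) + 0.277·227·(84.7 − 31.5) = 0
-22.23 c = -22358
c = -22358/-22.23 ≈ 1006 J/(kg·K)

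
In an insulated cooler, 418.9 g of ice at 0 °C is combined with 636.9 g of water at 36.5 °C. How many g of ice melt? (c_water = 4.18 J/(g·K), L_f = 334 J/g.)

m_melted ≈ 291 g

Heat available from the water dropping to 0 °C: 636.9×4.18×36.5 = 97172 J.
Fully melting the ice requires m_ice L_f = 418.9×334 = 139913 J.
97172 J < 139913 J, so only part of the ice melts and the system sits at 0 °C.
m_melted×334 = 97172  ⇒  m_melted ≈ 290.9 g.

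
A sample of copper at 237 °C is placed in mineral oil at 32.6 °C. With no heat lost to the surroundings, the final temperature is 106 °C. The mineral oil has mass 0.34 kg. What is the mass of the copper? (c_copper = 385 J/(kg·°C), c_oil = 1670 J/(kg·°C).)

m ≈ 0.826 kg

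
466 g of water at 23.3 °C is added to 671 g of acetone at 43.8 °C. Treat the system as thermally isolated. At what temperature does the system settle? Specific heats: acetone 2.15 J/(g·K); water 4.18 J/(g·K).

Heat gained plus heat lost sum to zero:
671*2.15*(T − 43.8) + 466*4.18*(T − 23.3) = 0
1442.6(T − 43.8) + 1947.9(T − 23.3) = 0
(1442.6 + 1947.9) T = 1442.6*43.8 + 1947.9*23.3
T = 108574/3390.5 ≈ 32.02 °C

T_f ≈ 32.0 °C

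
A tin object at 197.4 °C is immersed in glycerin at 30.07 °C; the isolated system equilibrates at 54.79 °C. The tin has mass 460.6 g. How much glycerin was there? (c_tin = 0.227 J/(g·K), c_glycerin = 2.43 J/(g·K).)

Heat lost by the tin = heat gained by the glycerin:
460.6·0.227·(197.4 − 54.79) = m·2.43·(54.79 − 30.07)
60.07 m = 14911  ⇒  m ≈ 248.2 g

m ≈ 248 g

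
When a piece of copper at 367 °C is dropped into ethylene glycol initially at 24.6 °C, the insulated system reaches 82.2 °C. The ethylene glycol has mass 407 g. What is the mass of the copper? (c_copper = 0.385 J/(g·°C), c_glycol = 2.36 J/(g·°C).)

|Q_copper| = |Q_glycol|:
m·0.385·(367 − 82.2) = 407·2.36·(82.2 − 24.6)
109.65 m = 55326  ⇒  m ≈ 504.6 g

m ≈ 505 g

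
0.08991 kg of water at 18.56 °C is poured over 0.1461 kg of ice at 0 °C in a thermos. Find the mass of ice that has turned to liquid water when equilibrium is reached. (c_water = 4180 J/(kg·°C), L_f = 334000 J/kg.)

m_melted ≈ 0.0209 kg

Cooling the water to 0 °C releases 0.08991×4180×18.56 = 6975.3 J.
Fully melting the ice requires m_ice L_f = 0.1461×334000 = 48797 J.
6975.3 J < 48797 J, so only part of the ice melts and the system sits at 0 °C.
m_melt = 6975.3 / L_f = 0.02088 kg.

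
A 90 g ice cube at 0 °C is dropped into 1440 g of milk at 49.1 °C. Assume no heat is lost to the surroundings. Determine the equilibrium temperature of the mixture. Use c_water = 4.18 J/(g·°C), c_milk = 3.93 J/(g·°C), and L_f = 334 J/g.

T_f ≈ 41.1 °C

Sum of m c ΔT and latent-heat terms is zero:
fusion: m_ice L_f = 90×334 = 30060
  meltwater 0→T: 90×4.18×T = 376.2 T
  milk cools: 1440×3.93×(T − 49.1) = 5659.2(T − 49.1)
6035.4 T = 277867 − 30060 = 247807
T ≈ 41.06 °C — above 0 °C, consistent with complete melting.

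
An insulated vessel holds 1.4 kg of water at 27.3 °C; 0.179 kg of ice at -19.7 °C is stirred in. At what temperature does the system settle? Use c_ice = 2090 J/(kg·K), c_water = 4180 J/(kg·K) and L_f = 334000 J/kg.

T_f ≈ 14.0 °C

Energy balance with sensible and latent terms:
ice -19.7→0 °C: 0.179×2090×19.7 = 7370
  latent heat to melt: 0.179×334000 = 59786
  meltwater 0→T: 0.179×4180×T = 748.22 T
  water cools: 1.4×4180×(T − 27.3) = 5852(T − 27.3)
6600.2 T = 159760 − 67156 = 92604
T ≈ 14.03 °C — above 0 °C, consistent with complete melting.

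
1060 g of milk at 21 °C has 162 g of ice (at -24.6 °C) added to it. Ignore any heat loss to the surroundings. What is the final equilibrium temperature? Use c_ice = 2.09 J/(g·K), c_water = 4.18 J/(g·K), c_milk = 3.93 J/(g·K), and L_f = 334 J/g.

Taking heat into each body as positive, Σ m c ΔT = 0:
ice -24.6→0 °C: 162×2.09×24.6 = 8329.1
  latent heat to melt: 162×334 = 54108
  warm the meltwater: 677.16 T
  milk cools: 1060×3.93×(T − 21) = 4165.8(T − 21)
4843 T = 87482 − 62437 = 25045
T ≈ 5.17 °C (positive, so assuming full melt was valid).

T_f ≈ 5.2 °C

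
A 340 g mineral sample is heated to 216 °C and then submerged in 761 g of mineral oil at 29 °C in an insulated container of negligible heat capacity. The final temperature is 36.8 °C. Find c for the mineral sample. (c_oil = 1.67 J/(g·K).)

Conservation of energy gives ΣQ = 0:
340·c·(36.8 − 216) + 761·1.67·(36.8 − 29) = 0
-60928 c = -9912.8
c = -9912.8/-60928 ≈ 0.1627 J/(g·K)

c ≈ 0.163 J/(g·K)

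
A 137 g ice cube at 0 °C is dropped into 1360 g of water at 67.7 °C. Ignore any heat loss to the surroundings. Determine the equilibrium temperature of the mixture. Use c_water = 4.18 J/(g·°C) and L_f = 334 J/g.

T_f ≈ 54.2 °C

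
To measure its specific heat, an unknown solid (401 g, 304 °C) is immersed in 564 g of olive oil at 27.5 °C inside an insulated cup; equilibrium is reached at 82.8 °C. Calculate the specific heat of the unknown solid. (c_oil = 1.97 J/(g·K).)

Conservation of energy gives ΣQ = 0:
401·c·(82.8 − 304) + 564·1.97·(82.8 − 27.5) = 0
-88701 c = -61443
c = -61443/-88701 ≈ 0.6927 J/(g·K)

c ≈ 0.693 J/(g·K)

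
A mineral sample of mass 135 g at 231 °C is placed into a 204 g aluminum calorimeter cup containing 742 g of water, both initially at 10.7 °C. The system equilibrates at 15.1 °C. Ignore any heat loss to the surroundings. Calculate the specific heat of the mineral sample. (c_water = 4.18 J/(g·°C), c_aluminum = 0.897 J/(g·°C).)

Conservation of energy gives ΣQ = 0:
135×c×(15.1 − 231) + 742×4.18×(15.1 − 10.7) + 204×0.897×(15.1 − 10.7) = 0
-29146 c = -14452
c = -14452/-29146 ≈ 0.4958 J/(g·°C)

c ≈ 0.496 J/(g·°C)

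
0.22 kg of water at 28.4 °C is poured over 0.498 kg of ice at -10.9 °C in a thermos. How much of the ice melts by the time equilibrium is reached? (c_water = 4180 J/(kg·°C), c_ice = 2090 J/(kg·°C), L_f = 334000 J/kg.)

Water can give up m c ΔT = 0.22×4180×28.4 = 26117 J before reaching 0 °C.
Warming the ice to 0 °C takes 0.498×2090×10.9 = 11345 J, leaving 14772 J for melting.
Fully melting the ice requires m_ice L_f = 0.498×334000 = 166332 J.
Since 14772 < 166332 J, not all the ice melts; equilibrium is at 0 °C.
m_melted×334000 = 14772  ⇒  m_melted ≈ 0.04423 kg.

m_melted ≈ 0.0442 kg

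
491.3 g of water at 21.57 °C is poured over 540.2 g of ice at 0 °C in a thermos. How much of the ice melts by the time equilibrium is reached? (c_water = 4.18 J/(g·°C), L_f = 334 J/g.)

m_melted ≈ 133 g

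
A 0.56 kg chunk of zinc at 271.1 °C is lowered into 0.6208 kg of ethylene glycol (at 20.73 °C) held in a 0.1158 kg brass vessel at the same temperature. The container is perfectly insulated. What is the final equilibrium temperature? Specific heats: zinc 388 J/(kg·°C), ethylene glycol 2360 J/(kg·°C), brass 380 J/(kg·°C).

Conservation of energy gives ΣQ = 0:
0.56·388·(T − 271.1) + 0.6208·2360·(T − 20.73) + 0.1158·380·(T − 20.73) = 0
217.28(T − 271.1) + 1465.1(T − 20.73) + 44(T − 20.73) = 0
1726.4 T = 90188
T ≈ 52.24 °C

T_f ≈ 52.2 °C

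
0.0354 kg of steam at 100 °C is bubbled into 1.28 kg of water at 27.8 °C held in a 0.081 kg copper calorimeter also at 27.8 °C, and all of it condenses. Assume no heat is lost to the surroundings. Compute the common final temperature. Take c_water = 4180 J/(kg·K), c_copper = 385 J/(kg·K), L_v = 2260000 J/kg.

T_f ≈ 44.2 °C

Setting the total heat transfer to zero:
condense steam: −0.0354×2260000 = −80004; condensed water 100 °C→T: 147.97(T − 100); original water: 5350.4(T − 27.8); copper cup: 0.081×385×(T − 27.8) = 31.19(T − 27.8)
5529.6 T = 80004 + 14797 + 149608 = 244409
T ≈ 44.20 °C — below 100 °C, confirming all the steam condensed.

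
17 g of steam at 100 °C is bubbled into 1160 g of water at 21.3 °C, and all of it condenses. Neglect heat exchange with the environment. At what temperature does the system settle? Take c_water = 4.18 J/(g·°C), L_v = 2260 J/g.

Setting the total heat transfer to zero:
condense steam: −17×2260 = −38420; condensed water 100 °C→T: 71.06(T − 100); original water: 4848.8(T − 21.3)
4919.9 T = 38420 + 7106 + 103279 = 148805
T ≈ 30.25 °C (< 100 °C, so full condensation is consistent).

T_f ≈ 30.2 °C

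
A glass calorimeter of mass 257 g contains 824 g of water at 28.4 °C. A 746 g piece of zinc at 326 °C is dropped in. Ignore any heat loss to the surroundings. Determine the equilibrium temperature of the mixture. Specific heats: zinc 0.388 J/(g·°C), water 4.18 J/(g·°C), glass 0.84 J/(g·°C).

T_f ≈ 50.2 °C

Energy conservation, ΣQ = 0:
746*0.388*(T − 326) + 824*4.18*(T − 28.4) + 257*0.84*(T − 28.4) = 0
3949.6 T = 198310
T = 198310/3949.6 ≈ 50.21 °C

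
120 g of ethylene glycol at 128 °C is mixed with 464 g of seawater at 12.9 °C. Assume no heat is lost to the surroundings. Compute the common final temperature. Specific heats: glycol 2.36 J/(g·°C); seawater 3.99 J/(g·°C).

Setting the total heat transfer to zero:
120·2.36·(T − 128) + 464·3.99·(T − 12.9) = 0
(283.2 + 1851.4) T = 283.2·128 + 1851.4·12.9
T = 60132 / 2134.6 = 28.2 °C

T_f ≈ 28.2 °C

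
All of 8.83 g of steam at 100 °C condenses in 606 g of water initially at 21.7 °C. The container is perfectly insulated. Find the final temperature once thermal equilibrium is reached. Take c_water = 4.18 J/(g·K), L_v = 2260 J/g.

T_f ≈ 30.6 °C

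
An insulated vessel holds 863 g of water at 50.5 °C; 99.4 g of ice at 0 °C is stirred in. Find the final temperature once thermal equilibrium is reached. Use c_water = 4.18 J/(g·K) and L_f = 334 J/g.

T_f ≈ 37.0 °C

Heat gained plus heat lost sum to zero:
melt ice: 99.4·334 = 33200
  meltwater 0→T: 99.4·4.18·T = 415.49 T
  water cools: 863·4.18·(T − 50.5) = 3607.3(T − 50.5)
4022.8 T = 182171 − 33200 = 148971
T ≈ 37.03 °C — above 0 °C, consistent with complete melting.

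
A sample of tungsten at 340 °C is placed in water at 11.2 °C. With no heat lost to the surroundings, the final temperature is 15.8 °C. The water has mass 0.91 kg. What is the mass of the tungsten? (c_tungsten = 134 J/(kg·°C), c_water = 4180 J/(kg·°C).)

|Q_tungsten| = |Q_water|:
m×134×(340 − 15.8) = 0.91×4180×(15.8 − 11.2)
43443 m = 17497  ⇒  m ≈ 0.4028 kg

m ≈ 0.403 kg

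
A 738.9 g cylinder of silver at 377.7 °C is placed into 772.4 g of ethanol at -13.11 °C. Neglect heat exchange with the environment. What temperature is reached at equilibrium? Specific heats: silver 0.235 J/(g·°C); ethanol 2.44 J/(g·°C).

T_f ≈ 19.9 °C

T_f is the heat-capacity-weighted average of the initial temperatures:
T_f = (173.64*377.7 + 1884.7*(-13.11)) / (173.64 + 1884.7)
    = 40877 / 2058.3 ≈ 19.86 °C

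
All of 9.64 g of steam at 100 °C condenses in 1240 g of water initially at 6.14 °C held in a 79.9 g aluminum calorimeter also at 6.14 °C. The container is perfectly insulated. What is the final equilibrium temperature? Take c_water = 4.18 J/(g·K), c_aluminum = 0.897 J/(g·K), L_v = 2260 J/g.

T_f ≈ 11.0 °C

Sum of m c ΔT and latent-heat terms is zero:
latent heat released on condensation: 9.64·2260 = 21786; condensate cools 100→T: 9.64·4.18·(T − 100) = 40.3(T − 100); original water: 5183.2(T − 6.14); aluminum cup: 79.9·0.897·(T − 6.14) = 71.67(T − 6.14)
5295.2 T = 21786 + 4029.5 + 32265 = 58081
T ≈ 10.97 °C — below 100 °C, confirming all the steam condensed.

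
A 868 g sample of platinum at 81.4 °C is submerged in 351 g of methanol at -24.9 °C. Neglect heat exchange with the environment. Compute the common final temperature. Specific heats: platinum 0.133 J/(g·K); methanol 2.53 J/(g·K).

T_f ≈ -12.7 °C

T_f = Σ m_i c_i T_i / Σ m_i c_i:
T_f = (115.44·81.4 + 888.03·(-24.9)) / (115.44 + 888.03)
    = -12715 / 1003.5 ≈ -12.67 °C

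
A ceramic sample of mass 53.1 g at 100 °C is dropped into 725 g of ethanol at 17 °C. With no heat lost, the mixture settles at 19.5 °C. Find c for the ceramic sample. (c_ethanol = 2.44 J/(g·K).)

c ≈ 1.03 J/(g·K)

Energy conservation, ΣQ = 0:
53.1×c×(19.5 − 100) + 725×2.44×(19.5 − 17) = 0
-4274.6 c = -4422.5
c = -4422.5/-4274.6 ≈ 1.035 J/(g·K)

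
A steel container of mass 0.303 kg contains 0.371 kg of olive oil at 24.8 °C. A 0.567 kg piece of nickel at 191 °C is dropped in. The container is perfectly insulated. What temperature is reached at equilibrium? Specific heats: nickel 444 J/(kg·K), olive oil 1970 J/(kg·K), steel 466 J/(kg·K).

Conservation of energy gives ΣQ = 0:
0.567*444*(T − 191) + 0.371*1970*(T − 24.8) + 0.303*466*(T − 24.8) = 0
(251.75 + 730.87 + 141.2) T = 251.75*191 + 730.87*24.8 + 141.2*24.8
T ≈ 62.03 °C

T_f ≈ 62.0 °C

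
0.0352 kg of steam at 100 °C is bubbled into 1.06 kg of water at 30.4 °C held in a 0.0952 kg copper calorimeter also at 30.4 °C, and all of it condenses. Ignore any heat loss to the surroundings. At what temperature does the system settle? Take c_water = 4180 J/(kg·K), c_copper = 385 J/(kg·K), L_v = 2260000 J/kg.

Conservation of energy gives ΣQ = 0:
steam→water at 100 °C releases m L_v = 0.0352×2260000 = 79552; condensed water 100 °C→T: 147.14(T − 100); water warms: 1.06×4180×(T − 30.4) = 4430.8(T − 30.4); copper cup: 0.0952×385×(T − 30.4) = 36.65(T − 30.4)
4614.6 T = 79552 + 14714 + 135811 = 230076
T ≈ 49.86 °C (< 100 °C, so full condensation is consistent).

T_f ≈ 49.9 °C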